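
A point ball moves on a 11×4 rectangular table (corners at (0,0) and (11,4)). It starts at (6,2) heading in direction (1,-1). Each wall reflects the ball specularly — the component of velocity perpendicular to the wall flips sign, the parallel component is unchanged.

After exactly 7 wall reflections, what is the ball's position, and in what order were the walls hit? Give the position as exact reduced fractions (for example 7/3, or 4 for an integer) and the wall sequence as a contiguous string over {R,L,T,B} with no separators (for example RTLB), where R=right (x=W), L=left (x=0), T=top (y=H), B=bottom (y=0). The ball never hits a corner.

1. t=2 → B at (8,0); v=(1,1)
2. t=3 → R at (11,3); v=(-1,1)
3. t=1 → T at (10,4); v=(-1,-1)
4. t=4 → B at (6,0); v=(-1,1)
5. t=4 → T at (2,4); v=(-1,-1)
6. t=2 → L at (0,2); v=(1,-1)
7. t=2 → B at (2,0); v=(1,1)

Final position: (2,0)
Wall sequence: BRTBTLB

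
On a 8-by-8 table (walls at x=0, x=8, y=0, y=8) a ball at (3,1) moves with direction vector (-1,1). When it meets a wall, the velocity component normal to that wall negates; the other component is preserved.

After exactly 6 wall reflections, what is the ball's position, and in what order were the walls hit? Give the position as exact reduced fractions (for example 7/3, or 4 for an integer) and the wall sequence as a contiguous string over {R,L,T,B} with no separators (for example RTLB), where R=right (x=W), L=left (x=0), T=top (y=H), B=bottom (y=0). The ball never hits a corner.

1. t=3 → L at (0,4); v=(1,1)
2. t=4 → T at (4,8); v=(1,-1)
3. t=4 → R at (8,4); v=(-1,-1)
4. t=4 → B at (4,0); v=(-1,1)
5. t=4 → L at (0,4); v=(1,1)
6. t=4 → T at (4,8); v=(1,-1)

Final position: (4,8)
Wall sequence: LTRBLT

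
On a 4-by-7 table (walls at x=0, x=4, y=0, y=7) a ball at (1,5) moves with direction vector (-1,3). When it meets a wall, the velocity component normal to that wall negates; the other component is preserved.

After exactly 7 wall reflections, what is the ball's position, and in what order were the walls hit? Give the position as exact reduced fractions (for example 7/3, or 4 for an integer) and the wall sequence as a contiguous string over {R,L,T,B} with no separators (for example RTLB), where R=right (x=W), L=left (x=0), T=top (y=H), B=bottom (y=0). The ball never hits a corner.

1. t=2/3 → T at (1/3,7); v=(-1,-3)
2. t=1/3 → L at (0,6); v=(1,-3)
3. t=2 → B at (2,0); v=(1,3)
4. t=2 → R at (4,6); v=(-1,3)
5. t=1/3 → T at (11/3,7); v=(-1,-3)
6. t=7/3 → B at (4/3,0); v=(-1,3)
7. t=4/3 → L at (0,4); v=(1,3)

Final position: (0,4)
Wall sequence: TLBRTBL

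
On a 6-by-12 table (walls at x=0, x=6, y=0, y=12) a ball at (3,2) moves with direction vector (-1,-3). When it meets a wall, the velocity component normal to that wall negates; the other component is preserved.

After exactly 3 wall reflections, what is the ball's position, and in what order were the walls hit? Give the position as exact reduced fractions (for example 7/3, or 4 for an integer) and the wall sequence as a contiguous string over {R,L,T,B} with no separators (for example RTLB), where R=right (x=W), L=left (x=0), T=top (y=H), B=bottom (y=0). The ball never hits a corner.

1. t=2/3 → B at (7/3,0); v=(-1,3)
2. t=7/3 → L at (0,7); v=(1,3)
3. t=5/3 → T at (5/3,12); v=(1,-3)

Final position: (5/3,12)
Wall sequence: BLT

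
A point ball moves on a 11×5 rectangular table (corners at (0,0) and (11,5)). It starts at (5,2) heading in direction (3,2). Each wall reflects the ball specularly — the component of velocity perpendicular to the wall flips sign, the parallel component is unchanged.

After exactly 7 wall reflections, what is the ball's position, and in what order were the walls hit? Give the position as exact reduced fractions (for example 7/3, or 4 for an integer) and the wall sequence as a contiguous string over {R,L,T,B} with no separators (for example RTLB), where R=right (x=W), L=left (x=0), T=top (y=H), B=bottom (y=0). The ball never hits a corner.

1. t=3/2 → T at (19/2,5); v=(3,-2)
2. t=1/2 → R at (11,4); v=(-3,-2)
3. t=2 → B at (5,0); v=(-3,2)
4. t=5/3 → L at (0,10/3); v=(3,2)
5. t=5/6 → T at (5/2,5); v=(3,-2)
6. t=5/2 → B at (10,0); v=(3,2)
7. t=1/3 → R at (11,2/3); v=(-3,2)

Final position: (11,2/3)
Wall sequence: TRBLTBR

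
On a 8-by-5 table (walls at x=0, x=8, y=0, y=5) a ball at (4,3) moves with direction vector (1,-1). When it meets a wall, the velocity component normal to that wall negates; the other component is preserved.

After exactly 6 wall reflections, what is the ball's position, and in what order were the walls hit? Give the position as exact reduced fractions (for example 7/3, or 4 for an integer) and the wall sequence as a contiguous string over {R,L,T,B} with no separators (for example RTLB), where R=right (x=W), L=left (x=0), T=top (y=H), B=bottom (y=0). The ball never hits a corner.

Final position: (6,5)
Wall sequence: BRTLBT

1. t=3 → B at (7,0); v=(1,1)
2. t=1 → R at (8,1); v=(-1,1)
3. t=4 → T at (4,5); v=(-1,-1)
4. t=4 → L at (0,1); v=(1,-1)
5. t=1 → B at (1,0); v=(1,1)
6. t=5 → T at (6,5); v=(1,-1)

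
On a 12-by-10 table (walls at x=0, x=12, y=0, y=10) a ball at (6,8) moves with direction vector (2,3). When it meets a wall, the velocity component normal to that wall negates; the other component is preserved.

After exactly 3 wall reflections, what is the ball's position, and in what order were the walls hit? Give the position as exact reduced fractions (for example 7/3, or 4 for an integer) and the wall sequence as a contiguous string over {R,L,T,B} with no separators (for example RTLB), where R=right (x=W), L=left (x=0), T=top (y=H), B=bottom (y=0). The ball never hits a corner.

1. t=2/3 → T at (22/3,10); v=(2,-3)
2. t=7/3 → R at (12,3); v=(-2,-3)
3. t=1 → B at (10,0); v=(-2,3)

Final position: (10,0)
Wall sequence: TRB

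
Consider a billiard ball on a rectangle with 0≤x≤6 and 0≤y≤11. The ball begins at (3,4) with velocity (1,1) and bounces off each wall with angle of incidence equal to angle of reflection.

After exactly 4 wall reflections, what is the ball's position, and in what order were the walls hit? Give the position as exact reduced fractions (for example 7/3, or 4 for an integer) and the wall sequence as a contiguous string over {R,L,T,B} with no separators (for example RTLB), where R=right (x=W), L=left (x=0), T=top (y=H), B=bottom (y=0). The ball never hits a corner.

Final position: (6,3)
Wall sequence: RTLR

1. t=3 → R at (6,7); v=(-1,1)
2. t=4 → T at (2,11); v=(-1,-1)
3. t=2 → L at (0,9); v=(1,-1)
4. t=6 → R at (6,3); v=(-1,-1)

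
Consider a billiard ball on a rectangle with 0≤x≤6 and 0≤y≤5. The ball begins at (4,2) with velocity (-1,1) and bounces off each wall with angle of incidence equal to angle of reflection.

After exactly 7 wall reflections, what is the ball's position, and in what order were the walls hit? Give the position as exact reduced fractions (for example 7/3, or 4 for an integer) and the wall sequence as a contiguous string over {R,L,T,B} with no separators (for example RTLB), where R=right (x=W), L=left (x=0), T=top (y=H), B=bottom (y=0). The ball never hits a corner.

Final position: (2,0)
Wall sequence: TLBRTLB

1. t=3 → T at (1,5); v=(-1,-1)
2. t=1 → L at (0,4); v=(1,-1)
3. t=4 → B at (4,0); v=(1,1)
4. t=2 → R at (6,2); v=(-1,1)
5. t=3 → T at (3,5); v=(-1,-1)
6. t=3 → L at (0,2); v=(1,-1)
7. t=2 → B at (2,0); v=(1,1)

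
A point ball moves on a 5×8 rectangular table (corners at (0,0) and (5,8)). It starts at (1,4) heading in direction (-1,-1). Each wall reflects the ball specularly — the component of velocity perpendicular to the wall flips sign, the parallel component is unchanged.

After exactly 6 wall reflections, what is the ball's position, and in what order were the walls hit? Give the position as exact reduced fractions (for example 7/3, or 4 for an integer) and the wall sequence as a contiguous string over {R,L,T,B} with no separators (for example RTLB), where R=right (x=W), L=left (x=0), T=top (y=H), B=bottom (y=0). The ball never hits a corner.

1. t=1 → L at (0,3); v=(1,-1)
2. t=3 → B at (3,0); v=(1,1)
3. t=2 → R at (5,2); v=(-1,1)
4. t=5 → L at (0,7); v=(1,1)
5. t=1 → T at (1,8); v=(1,-1)
6. t=4 → R at (5,4); v=(-1,-1)

Final position: (5,4)
Wall sequence: LBRLTR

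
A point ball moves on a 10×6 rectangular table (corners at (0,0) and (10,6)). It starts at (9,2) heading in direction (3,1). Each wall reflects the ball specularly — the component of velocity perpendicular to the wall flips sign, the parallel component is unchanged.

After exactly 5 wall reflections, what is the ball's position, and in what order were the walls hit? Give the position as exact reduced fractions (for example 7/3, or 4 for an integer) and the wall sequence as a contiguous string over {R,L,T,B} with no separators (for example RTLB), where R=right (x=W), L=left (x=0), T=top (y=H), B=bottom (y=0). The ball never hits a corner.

1. t=1/3 → R at (10,7/3); v=(-3,1)
2. t=10/3 → L at (0,17/3); v=(3,1)
3. t=1/3 → T at (1,6); v=(3,-1)
4. t=3 → R at (10,3); v=(-3,-1)
5. t=3 → B at (1,0); v=(-3,1)

Final position: (1,0)
Wall sequence: RLTRB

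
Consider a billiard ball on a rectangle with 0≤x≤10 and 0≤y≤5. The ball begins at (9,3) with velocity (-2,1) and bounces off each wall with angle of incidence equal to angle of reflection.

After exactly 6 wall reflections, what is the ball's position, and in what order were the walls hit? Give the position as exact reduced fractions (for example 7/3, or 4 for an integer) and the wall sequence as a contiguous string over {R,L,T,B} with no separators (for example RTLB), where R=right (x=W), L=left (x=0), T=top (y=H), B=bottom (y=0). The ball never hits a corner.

Final position: (0,5/2)
Wall sequence: TLBRTL

1. t=2 → T at (5,5); v=(-2,-1)
2. t=5/2 → L at (0,5/2); v=(2,-1)
3. t=5/2 → B at (5,0); v=(2,1)
4. t=5/2 → R at (10,5/2); v=(-2,1)
5. t=5/2 → T at (5,5); v=(-2,-1)
6. t=5/2 → L at (0,5/2); v=(2,-1)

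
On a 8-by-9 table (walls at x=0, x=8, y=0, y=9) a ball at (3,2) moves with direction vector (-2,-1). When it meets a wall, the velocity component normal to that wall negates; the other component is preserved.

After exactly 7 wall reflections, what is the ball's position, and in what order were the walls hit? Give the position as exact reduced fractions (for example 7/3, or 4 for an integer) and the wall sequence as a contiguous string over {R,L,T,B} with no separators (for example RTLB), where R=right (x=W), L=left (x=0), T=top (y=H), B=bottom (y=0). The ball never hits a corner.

1. t=3/2 → L at (0,1/2); v=(2,-1)
2. t=1/2 → B at (1,0); v=(2,1)
3. t=7/2 → R at (8,7/2); v=(-2,1)
4. t=4 → L at (0,15/2); v=(2,1)
5. t=3/2 → T at (3,9); v=(2,-1)
6. t=5/2 → R at (8,13/2); v=(-2,-1)
7. t=4 → L at (0,5/2); v=(2,-1)

Final position: (0,5/2)
Wall sequence: LBRLTRL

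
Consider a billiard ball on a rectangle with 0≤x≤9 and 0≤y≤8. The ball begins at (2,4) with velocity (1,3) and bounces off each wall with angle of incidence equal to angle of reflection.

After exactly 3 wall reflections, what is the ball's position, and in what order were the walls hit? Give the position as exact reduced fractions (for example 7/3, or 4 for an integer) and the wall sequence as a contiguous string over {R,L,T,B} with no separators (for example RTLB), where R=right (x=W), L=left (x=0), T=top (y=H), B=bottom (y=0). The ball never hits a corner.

Final position: (26/3,8)
Wall sequence: TBT

1. t=4/3 → T at (10/3,8); v=(1,-3)
2. t=8/3 → B at (6,0); v=(1,3)
3. t=8/3 → T at (26/3,8); v=(1,-3)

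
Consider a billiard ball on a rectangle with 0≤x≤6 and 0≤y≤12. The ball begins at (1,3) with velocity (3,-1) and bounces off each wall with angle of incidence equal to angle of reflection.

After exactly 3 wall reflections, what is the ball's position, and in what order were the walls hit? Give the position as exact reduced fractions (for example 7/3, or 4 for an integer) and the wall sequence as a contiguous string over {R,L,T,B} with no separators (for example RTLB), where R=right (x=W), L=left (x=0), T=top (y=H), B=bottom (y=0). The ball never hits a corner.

Final position: (0,2/3)
Wall sequence: RBL

1. t=5/3 → R at (6,4/3); v=(-3,-1)
2. t=4/3 → B at (2,0); v=(-3,1)
3. t=2/3 → L at (0,2/3); v=(3,1)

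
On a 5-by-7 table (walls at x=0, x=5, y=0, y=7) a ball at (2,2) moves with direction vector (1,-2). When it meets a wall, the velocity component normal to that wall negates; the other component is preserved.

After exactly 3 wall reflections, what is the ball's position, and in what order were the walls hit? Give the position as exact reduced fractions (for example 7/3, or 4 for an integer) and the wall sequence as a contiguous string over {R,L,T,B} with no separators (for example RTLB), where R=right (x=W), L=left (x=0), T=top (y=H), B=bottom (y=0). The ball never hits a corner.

Final position: (7/2,7)
Wall sequence: BRT

1. t=1 → B at (3,0); v=(1,2)
2. t=2 → R at (5,4); v=(-1,2)
3. t=3/2 → T at (7/2,7); v=(-1,-2)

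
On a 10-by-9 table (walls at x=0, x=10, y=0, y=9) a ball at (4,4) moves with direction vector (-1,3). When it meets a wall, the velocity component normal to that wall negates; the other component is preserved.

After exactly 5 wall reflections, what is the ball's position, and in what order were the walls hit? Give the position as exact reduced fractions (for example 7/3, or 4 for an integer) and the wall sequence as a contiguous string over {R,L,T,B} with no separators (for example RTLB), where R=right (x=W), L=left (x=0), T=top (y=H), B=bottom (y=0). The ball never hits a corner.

Final position: (20/3,0)
Wall sequence: TLBTB

1. t=5/3 → T at (7/3,9); v=(-1,-3)
2. t=7/3 → L at (0,2); v=(1,-3)
3. t=2/3 → B at (2/3,0); v=(1,3)
4. t=3 → T at (11/3,9); v=(1,-3)
5. t=3 → B at (20/3,0); v=(1,3)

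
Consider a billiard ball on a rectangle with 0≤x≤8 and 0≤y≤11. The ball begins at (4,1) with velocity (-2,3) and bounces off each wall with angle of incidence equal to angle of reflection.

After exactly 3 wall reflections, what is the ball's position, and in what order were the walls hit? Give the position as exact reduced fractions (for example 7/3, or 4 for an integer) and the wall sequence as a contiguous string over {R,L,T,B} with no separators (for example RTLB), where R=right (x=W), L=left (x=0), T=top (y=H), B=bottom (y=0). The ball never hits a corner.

1. t=2 → L at (0,7); v=(2,3)
2. t=4/3 → T at (8/3,11); v=(2,-3)
3. t=8/3 → R at (8,3); v=(-2,-3)

Final position: (8,3)
Wall sequence: LTR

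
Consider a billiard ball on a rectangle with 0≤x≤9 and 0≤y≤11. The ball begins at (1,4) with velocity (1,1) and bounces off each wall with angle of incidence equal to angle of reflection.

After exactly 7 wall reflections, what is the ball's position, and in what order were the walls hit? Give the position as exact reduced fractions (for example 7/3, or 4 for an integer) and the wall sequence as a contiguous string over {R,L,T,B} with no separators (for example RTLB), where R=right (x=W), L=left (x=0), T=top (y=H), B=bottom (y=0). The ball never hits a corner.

Final position: (0,5)
Wall sequence: TRLBRTL

1. t=7 → T at (8,11); v=(1,-1)
2. t=1 → R at (9,10); v=(-1,-1)
3. t=9 → L at (0,1); v=(1,-1)
4. t=1 → B at (1,0); v=(1,1)
5. t=8 → R at (9,8); v=(-1,1)
6. t=3 → T at (6,11); v=(-1,-1)
7. t=6 → L at (0,5); v=(1,-1)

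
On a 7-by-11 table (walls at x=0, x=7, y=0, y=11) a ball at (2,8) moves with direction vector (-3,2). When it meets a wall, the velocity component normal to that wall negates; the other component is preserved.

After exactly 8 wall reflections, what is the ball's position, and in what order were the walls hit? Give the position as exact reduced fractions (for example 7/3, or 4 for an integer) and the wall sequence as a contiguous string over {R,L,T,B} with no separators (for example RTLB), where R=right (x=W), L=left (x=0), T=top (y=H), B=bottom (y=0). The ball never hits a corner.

Final position: (7,32/3)
Wall sequence: LTRLBRLR

1. t=2/3 → L at (0,28/3); v=(3,2)
2. t=5/6 → T at (5/2,11); v=(3,-2)
3. t=3/2 → R at (7,8); v=(-3,-2)
4. t=7/3 → L at (0,10/3); v=(3,-2)
5. t=5/3 → B at (5,0); v=(3,2)
6. t=2/3 → R at (7,4/3); v=(-3,2)
7. t=7/3 → L at (0,6); v=(3,2)
8. t=7/3 → R at (7,32/3); v=(-3,2)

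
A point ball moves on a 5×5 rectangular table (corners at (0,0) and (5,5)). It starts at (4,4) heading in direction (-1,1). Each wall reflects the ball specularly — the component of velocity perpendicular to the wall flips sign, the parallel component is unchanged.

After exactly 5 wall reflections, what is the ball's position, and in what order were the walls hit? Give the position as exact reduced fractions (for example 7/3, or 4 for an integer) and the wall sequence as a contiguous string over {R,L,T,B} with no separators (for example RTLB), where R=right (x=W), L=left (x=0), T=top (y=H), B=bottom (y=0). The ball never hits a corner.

Final position: (3,5)
Wall sequence: TLBRT

1. t=1 → T at (3,5); v=(-1,-1)
2. t=3 → L at (0,2); v=(1,-1)
3. t=2 → B at (2,0); v=(1,1)
4. t=3 → R at (5,3); v=(-1,1)
5. t=2 → T at (3,5); v=(-1,-1)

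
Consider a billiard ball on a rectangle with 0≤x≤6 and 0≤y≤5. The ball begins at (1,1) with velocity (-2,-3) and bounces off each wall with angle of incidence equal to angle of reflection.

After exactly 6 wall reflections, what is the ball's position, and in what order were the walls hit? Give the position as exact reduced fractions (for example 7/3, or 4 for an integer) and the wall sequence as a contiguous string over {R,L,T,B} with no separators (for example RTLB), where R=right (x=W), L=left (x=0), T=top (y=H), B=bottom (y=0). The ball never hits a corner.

Final position: (7/3,5)
Wall sequence: BLTRBT

1. t=1/3 → B at (1/3,0); v=(-2,3)
2. t=1/6 → L at (0,1/2); v=(2,3)
3. t=3/2 → T at (3,5); v=(2,-3)
4. t=3/2 → R at (6,1/2); v=(-2,-3)
5. t=1/6 → B at (17/3,0); v=(-2,3)
6. t=5/3 → T at (7/3,5); v=(-2,-3)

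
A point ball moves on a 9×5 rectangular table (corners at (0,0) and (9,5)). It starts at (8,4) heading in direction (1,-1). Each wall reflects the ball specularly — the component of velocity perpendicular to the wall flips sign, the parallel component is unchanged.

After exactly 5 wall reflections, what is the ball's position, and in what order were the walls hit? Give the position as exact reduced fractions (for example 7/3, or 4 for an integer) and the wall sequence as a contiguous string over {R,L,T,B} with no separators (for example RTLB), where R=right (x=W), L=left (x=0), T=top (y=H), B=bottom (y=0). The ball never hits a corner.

1. t=1 → R at (9,3); v=(-1,-1)
2. t=3 → B at (6,0); v=(-1,1)
3. t=5 → T at (1,5); v=(-1,-1)
4. t=1 → L at (0,4); v=(1,-1)
5. t=4 → B at (4,0); v=(1,1)

Final position: (4,0)
Wall sequence: RBTLB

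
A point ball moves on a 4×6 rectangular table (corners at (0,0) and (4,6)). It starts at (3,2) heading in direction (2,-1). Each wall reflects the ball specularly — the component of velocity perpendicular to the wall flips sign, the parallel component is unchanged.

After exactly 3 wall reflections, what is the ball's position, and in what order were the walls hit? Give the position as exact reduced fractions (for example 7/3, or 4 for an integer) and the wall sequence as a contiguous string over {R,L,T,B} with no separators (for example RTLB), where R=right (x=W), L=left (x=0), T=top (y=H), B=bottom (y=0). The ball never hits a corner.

Final position: (0,1/2)
Wall sequence: RBL

1. t=1/2 → R at (4,3/2); v=(-2,-1)
2. t=3/2 → B at (1,0); v=(-2,1)
3. t=1/2 → L at (0,1/2); v=(2,1)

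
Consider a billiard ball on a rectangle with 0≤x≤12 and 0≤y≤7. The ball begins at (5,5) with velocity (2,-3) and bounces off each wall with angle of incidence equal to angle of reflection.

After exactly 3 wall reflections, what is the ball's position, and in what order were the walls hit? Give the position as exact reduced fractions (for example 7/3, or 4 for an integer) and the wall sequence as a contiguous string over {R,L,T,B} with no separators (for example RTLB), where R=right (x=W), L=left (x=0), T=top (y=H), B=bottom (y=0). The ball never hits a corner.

1. t=5/3 → B at (25/3,0); v=(2,3)
2. t=11/6 → R at (12,11/2); v=(-2,3)
3. t=1/2 → T at (11,7); v=(-2,-3)

Final position: (11,7)
Wall sequence: BRT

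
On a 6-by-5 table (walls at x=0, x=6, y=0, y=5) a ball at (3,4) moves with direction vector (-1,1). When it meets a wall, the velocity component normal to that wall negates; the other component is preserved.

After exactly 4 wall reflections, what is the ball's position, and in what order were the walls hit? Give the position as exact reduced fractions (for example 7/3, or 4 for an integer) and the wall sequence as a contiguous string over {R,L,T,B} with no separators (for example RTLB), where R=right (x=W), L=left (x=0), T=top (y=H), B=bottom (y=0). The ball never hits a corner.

Final position: (6,3)
Wall sequence: TLBR

1. t=1 → T at (2,5); v=(-1,-1)
2. t=2 → L at (0,3); v=(1,-1)
3. t=3 → B at (3,0); v=(1,1)
4. t=3 → R at (6,3); v=(-1,1)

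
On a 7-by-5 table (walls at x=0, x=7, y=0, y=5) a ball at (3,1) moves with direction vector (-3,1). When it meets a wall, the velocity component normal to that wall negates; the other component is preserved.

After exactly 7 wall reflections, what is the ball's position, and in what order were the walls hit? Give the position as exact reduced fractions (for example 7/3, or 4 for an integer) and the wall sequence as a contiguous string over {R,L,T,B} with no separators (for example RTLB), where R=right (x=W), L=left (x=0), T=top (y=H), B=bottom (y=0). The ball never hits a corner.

1. t=1 → L at (0,2); v=(3,1)
2. t=7/3 → R at (7,13/3); v=(-3,1)
3. t=2/3 → T at (5,5); v=(-3,-1)
4. t=5/3 → L at (0,10/3); v=(3,-1)
5. t=7/3 → R at (7,1); v=(-3,-1)
6. t=1 → B at (4,0); v=(-3,1)
7. t=4/3 → L at (0,4/3); v=(3,1)

Final position: (0,4/3)
Wall sequence: LRTLRBL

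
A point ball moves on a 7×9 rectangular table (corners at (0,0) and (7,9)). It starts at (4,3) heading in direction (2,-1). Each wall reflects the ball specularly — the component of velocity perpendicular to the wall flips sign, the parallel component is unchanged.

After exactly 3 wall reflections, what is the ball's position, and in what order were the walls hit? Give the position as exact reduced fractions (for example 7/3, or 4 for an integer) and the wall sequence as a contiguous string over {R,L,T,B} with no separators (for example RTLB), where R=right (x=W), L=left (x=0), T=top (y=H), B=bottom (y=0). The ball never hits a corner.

Final position: (0,2)
Wall sequence: RBL

1. t=3/2 → R at (7,3/2); v=(-2,-1)
2. t=3/2 → B at (4,0); v=(-2,1)
3. t=2 → L at (0,2); v=(2,1)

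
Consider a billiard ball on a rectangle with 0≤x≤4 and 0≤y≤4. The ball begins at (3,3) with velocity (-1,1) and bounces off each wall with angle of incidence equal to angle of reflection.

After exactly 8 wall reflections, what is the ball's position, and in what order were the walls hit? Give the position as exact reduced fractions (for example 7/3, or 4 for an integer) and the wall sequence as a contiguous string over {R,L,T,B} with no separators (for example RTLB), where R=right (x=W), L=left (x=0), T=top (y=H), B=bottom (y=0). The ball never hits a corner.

Final position: (4,2)
Wall sequence: TLBRTLBR

1. t=1 → T at (2,4); v=(-1,-1)
2. t=2 → L at (0,2); v=(1,-1)
3. t=2 → B at (2,0); v=(1,1)
4. t=2 → R at (4,2); v=(-1,1)
5. t=2 → T at (2,4); v=(-1,-1)
6. t=2 → L at (0,2); v=(1,-1)
7. t=2 → B at (2,0); v=(1,1)
8. t=2 → R at (4,2); v=(-1,1)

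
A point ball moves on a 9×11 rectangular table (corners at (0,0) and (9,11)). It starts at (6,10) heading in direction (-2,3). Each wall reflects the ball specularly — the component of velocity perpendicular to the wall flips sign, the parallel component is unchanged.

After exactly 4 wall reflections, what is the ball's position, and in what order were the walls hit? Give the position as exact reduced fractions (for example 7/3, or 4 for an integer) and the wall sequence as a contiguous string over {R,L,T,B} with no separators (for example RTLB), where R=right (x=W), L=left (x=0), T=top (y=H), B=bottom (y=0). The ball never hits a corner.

1. t=1/3 → T at (16/3,11); v=(-2,-3)
2. t=8/3 → L at (0,3); v=(2,-3)
3. t=1 → B at (2,0); v=(2,3)
4. t=7/2 → R at (9,21/2); v=(-2,3)

Final position: (9,21/2)
Wall sequence: TLBR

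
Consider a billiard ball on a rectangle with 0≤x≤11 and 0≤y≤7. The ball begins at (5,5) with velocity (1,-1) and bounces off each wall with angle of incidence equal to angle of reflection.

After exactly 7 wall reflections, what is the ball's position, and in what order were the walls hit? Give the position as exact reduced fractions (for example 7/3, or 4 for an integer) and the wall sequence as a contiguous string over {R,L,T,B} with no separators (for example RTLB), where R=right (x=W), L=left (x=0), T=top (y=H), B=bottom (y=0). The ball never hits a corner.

1. t=5 → B at (10,0); v=(1,1)
2. t=1 → R at (11,1); v=(-1,1)
3. t=6 → T at (5,7); v=(-1,-1)
4. t=5 → L at (0,2); v=(1,-1)
5. t=2 → B at (2,0); v=(1,1)
6. t=7 → T at (9,7); v=(1,-1)
7. t=2 → R at (11,5); v=(-1,-1)

Final position: (11,5)
Wall sequence: BRTLBTR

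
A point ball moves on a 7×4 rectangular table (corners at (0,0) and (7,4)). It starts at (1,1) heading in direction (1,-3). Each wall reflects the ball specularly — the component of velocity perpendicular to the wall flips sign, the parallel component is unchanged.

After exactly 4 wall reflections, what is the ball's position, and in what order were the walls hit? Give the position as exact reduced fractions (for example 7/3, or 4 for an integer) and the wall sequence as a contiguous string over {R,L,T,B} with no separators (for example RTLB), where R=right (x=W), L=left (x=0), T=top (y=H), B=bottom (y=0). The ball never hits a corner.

Final position: (16/3,4)
Wall sequence: BTBT

1. t=1/3 → B at (4/3,0); v=(1,3)
2. t=4/3 → T at (8/3,4); v=(1,-3)
3. t=4/3 → B at (4,0); v=(1,3)
4. t=4/3 → T at (16/3,4); v=(1,-3)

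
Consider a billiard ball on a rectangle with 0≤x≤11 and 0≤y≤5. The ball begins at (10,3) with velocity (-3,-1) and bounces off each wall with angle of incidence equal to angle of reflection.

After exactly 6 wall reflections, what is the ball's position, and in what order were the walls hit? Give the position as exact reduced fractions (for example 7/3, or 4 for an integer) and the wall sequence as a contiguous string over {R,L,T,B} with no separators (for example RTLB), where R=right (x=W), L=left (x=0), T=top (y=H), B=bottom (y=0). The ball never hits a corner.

Final position: (7,0)
Wall sequence: BLRTLB

1. t=3 → B at (1,0); v=(-3,1)
2. t=1/3 → L at (0,1/3); v=(3,1)
3. t=11/3 → R at (11,4); v=(-3,1)
4. t=1 → T at (8,5); v=(-3,-1)
5. t=8/3 → L at (0,7/3); v=(3,-1)
6. t=7/3 → B at (7,0); v=(3,1)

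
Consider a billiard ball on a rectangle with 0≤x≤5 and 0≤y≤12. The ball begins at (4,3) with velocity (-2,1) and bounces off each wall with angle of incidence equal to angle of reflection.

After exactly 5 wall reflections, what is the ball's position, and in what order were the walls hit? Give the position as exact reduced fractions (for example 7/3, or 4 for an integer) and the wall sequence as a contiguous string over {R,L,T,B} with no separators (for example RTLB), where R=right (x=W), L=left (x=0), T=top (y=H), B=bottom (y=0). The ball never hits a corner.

Final position: (5,23/2)
Wall sequence: LRLTR

1. t=2 → L at (0,5); v=(2,1)
2. t=5/2 → R at (5,15/2); v=(-2,1)
3. t=5/2 → L at (0,10); v=(2,1)
4. t=2 → T at (4,12); v=(2,-1)
5. t=1/2 → R at (5,23/2); v=(-2,-1)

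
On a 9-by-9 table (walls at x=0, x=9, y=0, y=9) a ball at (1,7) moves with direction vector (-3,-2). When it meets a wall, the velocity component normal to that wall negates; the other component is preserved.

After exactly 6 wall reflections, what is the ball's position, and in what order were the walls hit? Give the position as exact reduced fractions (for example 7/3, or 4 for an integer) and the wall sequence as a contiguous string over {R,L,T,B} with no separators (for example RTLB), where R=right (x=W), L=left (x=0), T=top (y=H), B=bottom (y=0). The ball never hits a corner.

1. t=1/3 → L at (0,19/3); v=(3,-2)
2. t=3 → R at (9,1/3); v=(-3,-2)
3. t=1/6 → B at (17/2,0); v=(-3,2)
4. t=17/6 → L at (0,17/3); v=(3,2)
5. t=5/3 → T at (5,9); v=(3,-2)
6. t=4/3 → R at (9,19/3); v=(-3,-2)

Final position: (9,19/3)
Wall sequence: LRBLTR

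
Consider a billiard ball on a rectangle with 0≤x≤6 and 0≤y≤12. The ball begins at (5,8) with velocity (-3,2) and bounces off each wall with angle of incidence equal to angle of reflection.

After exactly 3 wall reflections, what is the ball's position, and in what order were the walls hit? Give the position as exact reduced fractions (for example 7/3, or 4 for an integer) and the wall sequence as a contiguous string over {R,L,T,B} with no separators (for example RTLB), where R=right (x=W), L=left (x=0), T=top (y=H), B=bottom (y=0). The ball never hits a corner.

1. t=5/3 → L at (0,34/3); v=(3,2)
2. t=1/3 → T at (1,12); v=(3,-2)
3. t=5/3 → R at (6,26/3); v=(-3,-2)

Final position: (6,26/3)
Wall sequence: LTR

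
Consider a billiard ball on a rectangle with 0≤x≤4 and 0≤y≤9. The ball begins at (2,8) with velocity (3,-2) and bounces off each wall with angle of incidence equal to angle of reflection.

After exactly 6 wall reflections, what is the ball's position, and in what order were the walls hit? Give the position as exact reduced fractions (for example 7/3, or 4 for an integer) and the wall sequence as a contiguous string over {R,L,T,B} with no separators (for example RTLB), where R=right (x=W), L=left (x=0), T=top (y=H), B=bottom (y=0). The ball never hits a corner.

Final position: (4,4)
Wall sequence: RLRBLR

1. t=2/3 → R at (4,20/3); v=(-3,-2)
2. t=4/3 → L at (0,4); v=(3,-2)
3. t=4/3 → R at (4,4/3); v=(-3,-2)
4. t=2/3 → B at (2,0); v=(-3,2)
5. t=2/3 → L at (0,4/3); v=(3,2)
6. t=4/3 → R at (4,4); v=(-3,2)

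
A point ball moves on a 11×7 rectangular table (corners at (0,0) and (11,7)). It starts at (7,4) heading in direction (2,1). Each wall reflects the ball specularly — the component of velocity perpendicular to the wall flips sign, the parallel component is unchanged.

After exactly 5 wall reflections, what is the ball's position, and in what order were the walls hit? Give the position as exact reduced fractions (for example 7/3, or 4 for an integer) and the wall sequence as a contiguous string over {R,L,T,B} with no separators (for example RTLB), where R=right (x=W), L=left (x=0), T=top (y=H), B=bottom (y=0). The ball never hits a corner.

1. t=2 → R at (11,6); v=(-2,1)
2. t=1 → T at (9,7); v=(-2,-1)
3. t=9/2 → L at (0,5/2); v=(2,-1)
4. t=5/2 → B at (5,0); v=(2,1)
5. t=3 → R at (11,3); v=(-2,1)

Final position: (11,3)
Wall sequence: RTLBR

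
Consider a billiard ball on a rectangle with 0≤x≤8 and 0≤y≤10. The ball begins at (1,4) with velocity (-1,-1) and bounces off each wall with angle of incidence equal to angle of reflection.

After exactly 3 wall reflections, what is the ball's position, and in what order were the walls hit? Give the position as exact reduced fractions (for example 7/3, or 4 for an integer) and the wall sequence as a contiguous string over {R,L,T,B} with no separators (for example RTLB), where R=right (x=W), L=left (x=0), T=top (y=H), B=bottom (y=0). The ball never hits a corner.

Final position: (8,5)
Wall sequence: LBR

1. t=1 → L at (0,3); v=(1,-1)
2. t=3 → B at (3,0); v=(1,1)
3. t=5 → R at (8,5); v=(-1,1)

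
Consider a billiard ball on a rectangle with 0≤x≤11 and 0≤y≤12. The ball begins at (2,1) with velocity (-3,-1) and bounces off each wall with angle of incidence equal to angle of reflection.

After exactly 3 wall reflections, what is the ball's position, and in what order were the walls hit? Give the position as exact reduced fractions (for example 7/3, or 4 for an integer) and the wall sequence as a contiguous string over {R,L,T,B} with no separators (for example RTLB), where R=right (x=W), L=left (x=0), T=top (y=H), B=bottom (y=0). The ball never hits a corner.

1. t=2/3 → L at (0,1/3); v=(3,-1)
2. t=1/3 → B at (1,0); v=(3,1)
3. t=10/3 → R at (11,10/3); v=(-3,1)

Final position: (11,10/3)
Wall sequence: LBR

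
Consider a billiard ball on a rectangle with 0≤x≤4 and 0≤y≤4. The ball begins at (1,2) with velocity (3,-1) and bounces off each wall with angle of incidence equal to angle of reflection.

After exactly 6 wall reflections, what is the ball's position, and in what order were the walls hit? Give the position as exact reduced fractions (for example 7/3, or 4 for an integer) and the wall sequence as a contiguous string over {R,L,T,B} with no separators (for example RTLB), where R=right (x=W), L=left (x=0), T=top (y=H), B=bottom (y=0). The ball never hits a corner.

Final position: (3,4)
Wall sequence: RBLRLT

1. t=1 → R at (4,1); v=(-3,-1)
2. t=1 → B at (1,0); v=(-3,1)
3. t=1/3 → L at (0,1/3); v=(3,1)
4. t=4/3 → R at (4,5/3); v=(-3,1)
5. t=4/3 → L at (0,3); v=(3,1)
6. t=1 → T at (3,4); v=(3,-1)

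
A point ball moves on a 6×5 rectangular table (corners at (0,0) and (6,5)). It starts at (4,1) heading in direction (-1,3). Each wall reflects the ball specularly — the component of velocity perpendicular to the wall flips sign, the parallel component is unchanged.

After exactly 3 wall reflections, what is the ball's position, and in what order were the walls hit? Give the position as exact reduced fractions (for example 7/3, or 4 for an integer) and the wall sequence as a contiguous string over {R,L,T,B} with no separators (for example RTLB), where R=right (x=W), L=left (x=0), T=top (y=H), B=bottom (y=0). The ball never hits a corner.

1. t=4/3 → T at (8/3,5); v=(-1,-3)
2. t=5/3 → B at (1,0); v=(-1,3)
3. t=1 → L at (0,3); v=(1,3)

Final position: (0,3)
Wall sequence: TBL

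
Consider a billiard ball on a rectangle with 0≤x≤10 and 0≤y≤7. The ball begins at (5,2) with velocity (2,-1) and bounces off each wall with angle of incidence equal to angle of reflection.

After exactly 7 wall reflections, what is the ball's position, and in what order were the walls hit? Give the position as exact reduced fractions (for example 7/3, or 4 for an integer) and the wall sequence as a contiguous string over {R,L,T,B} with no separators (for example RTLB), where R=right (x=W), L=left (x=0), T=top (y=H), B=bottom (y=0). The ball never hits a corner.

Final position: (0,3/2)
Wall sequence: BRLTRBL

1. t=2 → B at (9,0); v=(2,1)
2. t=1/2 → R at (10,1/2); v=(-2,1)
3. t=5 → L at (0,11/2); v=(2,1)
4. t=3/2 → T at (3,7); v=(2,-1)
5. t=7/2 → R at (10,7/2); v=(-2,-1)
6. t=7/2 → B at (3,0); v=(-2,1)
7. t=3/2 → L at (0,3/2); v=(2,1)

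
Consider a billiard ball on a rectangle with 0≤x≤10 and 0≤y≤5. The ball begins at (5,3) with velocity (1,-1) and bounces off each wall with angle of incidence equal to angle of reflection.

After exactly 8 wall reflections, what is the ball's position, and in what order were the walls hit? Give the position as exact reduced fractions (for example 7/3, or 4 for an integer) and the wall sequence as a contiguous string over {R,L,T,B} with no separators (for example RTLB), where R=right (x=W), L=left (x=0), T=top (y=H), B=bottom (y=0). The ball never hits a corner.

Final position: (10,2)
Wall sequence: BRTBLTBR

1. t=3 → B at (8,0); v=(1,1)
2. t=2 → R at (10,2); v=(-1,1)
3. t=3 → T at (7,5); v=(-1,-1)
4. t=5 → B at (2,0); v=(-1,1)
5. t=2 → L at (0,2); v=(1,1)
6. t=3 → T at (3,5); v=(1,-1)
7. t=5 → B at (8,0); v=(1,1)
8. t=2 → R at (10,2); v=(-1,1)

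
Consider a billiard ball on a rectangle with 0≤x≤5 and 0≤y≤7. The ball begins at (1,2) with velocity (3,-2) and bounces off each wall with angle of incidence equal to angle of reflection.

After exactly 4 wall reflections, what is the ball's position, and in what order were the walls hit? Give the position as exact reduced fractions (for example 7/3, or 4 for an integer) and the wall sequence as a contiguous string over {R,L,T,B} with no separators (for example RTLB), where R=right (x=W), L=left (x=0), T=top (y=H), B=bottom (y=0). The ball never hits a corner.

Final position: (9/2,7)
Wall sequence: BRLT

1. t=1 → B at (4,0); v=(3,2)
2. t=1/3 → R at (5,2/3); v=(-3,2)
3. t=5/3 → L at (0,4); v=(3,2)
4. t=3/2 → T at (9/2,7); v=(3,-2)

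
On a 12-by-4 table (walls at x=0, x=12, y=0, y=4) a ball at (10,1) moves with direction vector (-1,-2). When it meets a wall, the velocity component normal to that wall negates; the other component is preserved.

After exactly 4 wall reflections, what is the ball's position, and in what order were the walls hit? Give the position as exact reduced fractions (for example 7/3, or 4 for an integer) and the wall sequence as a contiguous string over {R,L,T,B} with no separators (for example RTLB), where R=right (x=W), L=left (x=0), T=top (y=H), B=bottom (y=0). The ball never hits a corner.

1. t=1/2 → B at (19/2,0); v=(-1,2)
2. t=2 → T at (15/2,4); v=(-1,-2)
3. t=2 → B at (11/2,0); v=(-1,2)
4. t=2 → T at (7/2,4); v=(-1,-2)

Final position: (7/2,4)
Wall sequence: BTBT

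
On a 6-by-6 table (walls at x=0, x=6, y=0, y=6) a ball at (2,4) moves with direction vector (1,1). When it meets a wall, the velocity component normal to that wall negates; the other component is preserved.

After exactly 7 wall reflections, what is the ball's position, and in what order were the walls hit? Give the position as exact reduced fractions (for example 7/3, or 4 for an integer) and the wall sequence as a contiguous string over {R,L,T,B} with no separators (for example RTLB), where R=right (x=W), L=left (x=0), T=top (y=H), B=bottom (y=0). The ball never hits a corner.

Final position: (2,0)
Wall sequence: TRBLTRB

1. t=2 → T at (4,6); v=(1,-1)
2. t=2 → R at (6,4); v=(-1,-1)
3. t=4 → B at (2,0); v=(-1,1)
4. t=2 → L at (0,2); v=(1,1)
5. t=4 → T at (4,6); v=(1,-1)
6. t=2 → R at (6,4); v=(-1,-1)
7. t=4 → B at (2,0); v=(-1,1)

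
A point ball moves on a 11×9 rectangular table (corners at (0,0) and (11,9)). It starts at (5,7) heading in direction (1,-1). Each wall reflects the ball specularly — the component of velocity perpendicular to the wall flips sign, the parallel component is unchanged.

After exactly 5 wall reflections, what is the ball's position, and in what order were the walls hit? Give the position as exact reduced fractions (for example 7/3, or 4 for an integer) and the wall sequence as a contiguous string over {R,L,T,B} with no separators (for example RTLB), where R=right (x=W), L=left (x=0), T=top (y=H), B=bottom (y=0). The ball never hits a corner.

1. t=6 → R at (11,1); v=(-1,-1)
2. t=1 → B at (10,0); v=(-1,1)
3. t=9 → T at (1,9); v=(-1,-1)
4. t=1 → L at (0,8); v=(1,-1)
5. t=8 → B at (8,0); v=(1,1)

Final position: (8,0)
Wall sequence: RBTLB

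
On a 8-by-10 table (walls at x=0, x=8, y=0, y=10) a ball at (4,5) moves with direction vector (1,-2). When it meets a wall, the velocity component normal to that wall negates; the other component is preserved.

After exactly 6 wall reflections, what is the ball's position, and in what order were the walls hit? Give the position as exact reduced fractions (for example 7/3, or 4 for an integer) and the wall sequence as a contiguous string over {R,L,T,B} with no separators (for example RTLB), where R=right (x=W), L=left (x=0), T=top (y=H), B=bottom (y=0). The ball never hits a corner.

Final position: (11/2,10)
Wall sequence: BRTLBT

1. t=5/2 → B at (13/2,0); v=(1,2)
2. t=3/2 → R at (8,3); v=(-1,2)
3. t=7/2 → T at (9/2,10); v=(-1,-2)
4. t=9/2 → L at (0,1); v=(1,-2)
5. t=1/2 → B at (1/2,0); v=(1,2)
6. t=5 → T at (11/2,10); v=(1,-2)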